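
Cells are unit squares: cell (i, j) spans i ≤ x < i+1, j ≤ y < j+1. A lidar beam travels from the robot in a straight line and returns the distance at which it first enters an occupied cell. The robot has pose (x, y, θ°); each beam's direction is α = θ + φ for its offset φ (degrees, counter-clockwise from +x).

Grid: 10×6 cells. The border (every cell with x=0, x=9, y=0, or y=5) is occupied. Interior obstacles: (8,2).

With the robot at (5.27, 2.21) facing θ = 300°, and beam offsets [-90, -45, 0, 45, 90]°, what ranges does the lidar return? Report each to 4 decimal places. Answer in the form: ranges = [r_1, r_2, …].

beam 1: φ=-90°, α=210°
  direction (-0.8660, -0.5000); cell (5,2); t to first gridline: x 0.3118, y 0.4200 (then +1.1547 / +2.0000)
    (4,2) via x @ 0.3118
    (4,1) via y @ 0.4200
    (3,1) via x @ 1.4665
    (3,0) via y @ 2.4200  # hit
  → r_1 = 2.4200
beam 2: φ=-45°, α=255°
  direction (-0.2588, -0.9659); cell (5,2); t to first gridline: x 1.0432, y 0.2174 (then +3.8637 / +1.0353)
    (5,1) via y @ 0.2174
    (4,1) via x @ 1.0432
    (4,0) via y @ 1.2527  # hit
  → r_2 = 1.2527
beam 3: φ=0°, α=300°
  direction (0.5000, -0.8660); cell (5,2); t to first gridline: x 1.4600, y 0.2425 (then +2.0000 / +1.1547)
    (5,1) via y @ 0.2425
    (5,0) via y @ 1.3972  # hit
  → r_3 = 1.3972
beam 4: φ=45°, α=345°
  direction (0.9659, -0.2588); cell (5,2); t to first gridline: x 0.7558, y 0.8114 (then +1.0353 / +3.8637)
    (6,2) via x @ 0.7558
    (6,1) via y @ 0.8114
    (7,1) via x @ 1.7910
    (8,1) via x @ 2.8263
    (9,1) via x @ 3.8616  # hit
  → r_4 = 3.8616
beam 5: φ=90°, α=30°
  direction (0.8660, 0.5000); cell (5,2); t to first gridline: x 0.8429, y 1.5800 (then +1.1547 / +2.0000)
    (6,2) via x @ 0.8429
    (6,3) via y @ 1.5800
    (7,3) via x @ 1.9976
    (8,3) via x @ 3.1523
    (8,4) via y @ 3.5800
    (9,4) via x @ 4.3070  # hit
  → r_5 = 4.3070

ranges = [2.4200, 1.2527, 1.3972, 3.8616, 4.3070]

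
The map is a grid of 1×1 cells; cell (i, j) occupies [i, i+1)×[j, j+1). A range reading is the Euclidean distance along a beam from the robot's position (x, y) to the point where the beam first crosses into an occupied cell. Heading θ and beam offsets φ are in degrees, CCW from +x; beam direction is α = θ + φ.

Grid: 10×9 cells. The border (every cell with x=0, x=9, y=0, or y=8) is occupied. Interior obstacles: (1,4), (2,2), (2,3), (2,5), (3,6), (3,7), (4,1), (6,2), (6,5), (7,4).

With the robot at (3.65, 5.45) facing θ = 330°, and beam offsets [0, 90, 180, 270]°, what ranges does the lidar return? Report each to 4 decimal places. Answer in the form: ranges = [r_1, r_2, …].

ranges = [6.1776, 0.6351, 0.7506, 1.6743]

beam 1: φ=0°, α=330°
  direction (0.8660, -0.5000); cell (3,5); t to first gridline: x 0.4041, y 0.9000 (then +1.1547 / +2.0000)
    (4,5) via x @ 0.4041
    (4,4) via y @ 0.9000
    (5,4) via x @ 1.5588
    (6,4) via x @ 2.7135
    (6,3) via y @ 2.9000
    (7,3) via x @ 3.8682
    (7,2) via y @ 4.9000
    (8,2) via x @ 5.0229
    (9,2) via x @ 6.1776  # hit
  → r_1 = 6.1776
beam 2: φ=90°, α=60°
  direction (0.5000, 0.8660); cell (3,5); t to first gridline: x 0.7000, y 0.6351 (then +2.0000 / +1.1547)
    (3,6) via y @ 0.6351  # hit
  → r_2 = 0.6351
beam 3: φ=180°, α=150°
  direction (-0.8660, 0.5000); cell (3,5); t to first gridline: x 0.7506, y 1.1000 (then +1.1547 / +2.0000)
    (2,5) via x @ 0.7506  # hit
  → r_3 = 0.7506
beam 4: φ=270°, α=240°
  direction (-0.5000, -0.8660); cell (3,5); t to first gridline: x 1.3000, y 0.5196 (then +2.0000 / +1.1547)
    (3,4) via y @ 0.5196
    (2,4) via x @ 1.3000
    (2,3) via y @ 1.6743  # hit
  → r_4 = 1.6743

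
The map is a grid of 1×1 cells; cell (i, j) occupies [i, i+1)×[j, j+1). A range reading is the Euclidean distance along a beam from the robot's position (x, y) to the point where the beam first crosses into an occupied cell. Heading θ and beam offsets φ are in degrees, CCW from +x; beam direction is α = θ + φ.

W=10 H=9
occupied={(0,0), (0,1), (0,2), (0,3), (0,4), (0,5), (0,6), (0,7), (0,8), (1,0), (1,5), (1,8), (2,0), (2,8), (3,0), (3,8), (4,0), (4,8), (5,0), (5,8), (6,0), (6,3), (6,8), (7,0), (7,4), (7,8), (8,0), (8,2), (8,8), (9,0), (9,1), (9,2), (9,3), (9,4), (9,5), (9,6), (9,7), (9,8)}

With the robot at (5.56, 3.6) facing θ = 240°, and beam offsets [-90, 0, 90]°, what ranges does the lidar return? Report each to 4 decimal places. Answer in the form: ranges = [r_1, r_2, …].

ranges = [4.1107, 3.0022, 0.5081]

beam 1: φ=-90°, α=150°
  d=(-0.8660,0.5000)  start (5,3)  tX=0.6466 tY=0.8000  stride 1/|dx|=1.1547 1/|dy|=2.0000
    cross x-line → (4,3), t=0.6466
    cross y-line → (4,4), t=0.8000
    cross x-line → (3,4), t=1.8013
    cross y-line → (3,5), t=2.8000
    cross x-line → (2,5), t=2.9560
    cross x-line → (1,5), t=4.1107 (wall)
  → r_1 = 4.1107
beam 2: φ=0°, α=240°
  d=(-0.5000,-0.8660)  start (5,3)  tX=1.1200 tY=0.6928  stride 1/|dx|=2.0000 1/|dy|=1.1547
    cross y-line → (5,2), t=0.6928
    cross x-line → (4,2), t=1.1200
    cross y-line → (4,1), t=1.8475
    cross y-line → (4,0), t=3.0022 (wall)
  → r_2 = 3.0022
beam 3: φ=90°, α=330°
  d=(0.8660,-0.5000)  start (5,3)  tX=0.5081 tY=1.2000  stride 1/|dx|=1.1547 1/|dy|=2.0000
    cross x-line → (6,3), t=0.5081 (wall)
  → r_3 = 0.5081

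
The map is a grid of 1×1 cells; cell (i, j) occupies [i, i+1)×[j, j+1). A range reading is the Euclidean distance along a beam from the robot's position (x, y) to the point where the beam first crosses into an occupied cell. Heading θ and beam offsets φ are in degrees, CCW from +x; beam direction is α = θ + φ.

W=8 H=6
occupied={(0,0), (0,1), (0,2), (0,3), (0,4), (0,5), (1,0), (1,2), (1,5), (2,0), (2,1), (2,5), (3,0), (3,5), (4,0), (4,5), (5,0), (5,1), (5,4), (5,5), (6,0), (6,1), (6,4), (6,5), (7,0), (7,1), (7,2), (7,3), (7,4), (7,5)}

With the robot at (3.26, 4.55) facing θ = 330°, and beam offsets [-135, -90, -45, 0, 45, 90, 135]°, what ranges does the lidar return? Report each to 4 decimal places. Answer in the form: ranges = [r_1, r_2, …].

beam 1: φ=-135°, α=195°
  direction (-0.9659, -0.2588); cell (3,4); t to first gridline: x 0.2692, y 2.1250 (then +1.0353 / +3.8637)
    (2,4) via x @ 0.2692
    (1,4) via x @ 1.3044
    (1,3) via y @ 2.1250
    (0,3) via x @ 2.3397  # hit
  → r_1 = 2.3397
beam 2: φ=-90°, α=240°
  direction (-0.5000, -0.8660); cell (3,4); t to first gridline: x 0.5200, y 0.6351 (then +2.0000 / +1.1547)
    (2,4) via x @ 0.5200
    (2,3) via y @ 0.6351
    (2,2) via y @ 1.7898
    (1,2) via x @ 2.5200  # hit
  → r_2 = 2.5200
beam 3: φ=-45°, α=285°
  direction (0.2588, -0.9659); cell (3,4); t to first gridline: x 2.8591, y 0.5694 (then +3.8637 / +1.0353)
    (3,3) via y @ 0.5694
    (3,2) via y @ 1.6047
    (3,1) via y @ 2.6400
    (4,1) via x @ 2.8591
    (4,0) via y @ 3.6752  # hit
  → r_3 = 3.6752
beam 4: φ=0°, α=330°
  direction (0.8660, -0.5000); cell (3,4); t to first gridline: x 0.8545, y 1.1000 (then +1.1547 / +2.0000)
    (4,4) via x @ 0.8545
    (4,3) via y @ 1.1000
    (5,3) via x @ 2.0092
    (5,2) via y @ 3.1000
    (6,2) via x @ 3.1639
    (7,2) via x @ 4.3186  # hit
  → r_4 = 4.3186
beam 5: φ=45°, α=15°
  direction (0.9659, 0.2588); cell (3,4); t to first gridline: x 0.7661, y 1.7387 (then +1.0353 / +3.8637)
    (4,4) via x @ 0.7661
    (4,5) via y @ 1.7387  # hit
  → r_5 = 1.7387
beam 6: φ=90°, α=60°
  direction (0.5000, 0.8660); cell (3,4); t to first gridline: x 1.4800, y 0.5196 (then +2.0000 / +1.1547)
    (3,5) via y @ 0.5196  # hit
  → r_6 = 0.5196
beam 7: φ=135°, α=105°
  direction (-0.2588, 0.9659); cell (3,4); t to first gridline: x 1.0046, y 0.4659 (then +3.8637 / +1.0353)
    (3,5) via y @ 0.4659  # hit
  → r_7 = 0.4659

ranges = [2.3397, 2.5200, 3.6752, 4.3186, 1.7387, 0.5196, 0.4659]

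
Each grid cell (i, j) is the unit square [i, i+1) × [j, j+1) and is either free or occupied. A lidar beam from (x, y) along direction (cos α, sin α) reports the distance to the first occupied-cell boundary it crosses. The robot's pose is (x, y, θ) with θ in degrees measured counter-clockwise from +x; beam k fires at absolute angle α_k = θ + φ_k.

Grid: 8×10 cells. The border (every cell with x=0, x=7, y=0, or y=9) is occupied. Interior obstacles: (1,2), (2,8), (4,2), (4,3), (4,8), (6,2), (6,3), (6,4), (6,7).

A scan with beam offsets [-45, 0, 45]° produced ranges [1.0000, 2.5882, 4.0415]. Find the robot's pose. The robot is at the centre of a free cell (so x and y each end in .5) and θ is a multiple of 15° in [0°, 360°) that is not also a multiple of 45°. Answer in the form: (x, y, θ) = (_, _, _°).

The pose lattice has 39·16 = 624 candidates. Test each by forward raycasting.
  (4.5, 1.5, 30°): beam 1 = 1.9319 ≠ 1.0000 ✗
  (1.5, 8.5, 105°): beam 1 = 0.5774 ≠ 1.0000 ✗
  (2.5, 4.5, 255°): beam 1 = 1.7321 ≠ 1.0000 ✗
  (2.5, 2.5, 195°): beam 1 = 0.5774 ≠ 1.0000 ✗
  …
  (3.5, 4.5, 345°): r_1=1.0000, r_2=2.5882, r_3=4.0415 — all match ✓
Only this pose fits every beam.

(x, y, θ) = (3.5, 4.5, 345°)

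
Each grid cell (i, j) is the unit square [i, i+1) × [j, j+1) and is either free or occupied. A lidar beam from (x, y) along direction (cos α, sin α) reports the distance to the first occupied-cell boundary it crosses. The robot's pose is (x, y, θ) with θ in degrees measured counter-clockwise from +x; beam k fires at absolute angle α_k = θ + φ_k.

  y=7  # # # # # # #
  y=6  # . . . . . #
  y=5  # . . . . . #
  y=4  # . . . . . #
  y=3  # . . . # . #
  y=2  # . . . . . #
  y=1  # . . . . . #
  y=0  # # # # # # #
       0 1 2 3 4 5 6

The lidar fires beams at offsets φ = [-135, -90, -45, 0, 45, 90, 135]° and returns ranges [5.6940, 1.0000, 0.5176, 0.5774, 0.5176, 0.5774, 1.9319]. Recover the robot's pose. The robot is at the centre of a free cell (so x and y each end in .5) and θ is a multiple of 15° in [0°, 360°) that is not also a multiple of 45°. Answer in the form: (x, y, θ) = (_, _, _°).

(x, y, θ) = (1.5, 1.5, 210°)

Enumerate (i+0.5, j+0.5, θ) over the 29 free cells and 16 admissible headings. For each, cast all 7 beams and compare to the given ranges.
  (1.5, 1.5, 240°): beam 1 = 1.9319 ≠ 5.6940 ✗
  (5.5, 5.5, 15°): beam 1 = 1.7321 ≠ 5.6940 ✗
  (1.5, 4.5, 240°): beam 1 = 1.9319 ≠ 5.6940 ✗
  (2.5, 5.5, 255°): beam 1 = 1.7321 ≠ 5.6940 ✗
  …
  (1.5, 1.5, 210°): r_1=5.6940, r_2=1.0000, r_3=0.5176, r_4=0.5774, r_5=0.5176, r_6=0.5774, r_7=1.9319 — all match ✓
No second candidate reproduces the full scan.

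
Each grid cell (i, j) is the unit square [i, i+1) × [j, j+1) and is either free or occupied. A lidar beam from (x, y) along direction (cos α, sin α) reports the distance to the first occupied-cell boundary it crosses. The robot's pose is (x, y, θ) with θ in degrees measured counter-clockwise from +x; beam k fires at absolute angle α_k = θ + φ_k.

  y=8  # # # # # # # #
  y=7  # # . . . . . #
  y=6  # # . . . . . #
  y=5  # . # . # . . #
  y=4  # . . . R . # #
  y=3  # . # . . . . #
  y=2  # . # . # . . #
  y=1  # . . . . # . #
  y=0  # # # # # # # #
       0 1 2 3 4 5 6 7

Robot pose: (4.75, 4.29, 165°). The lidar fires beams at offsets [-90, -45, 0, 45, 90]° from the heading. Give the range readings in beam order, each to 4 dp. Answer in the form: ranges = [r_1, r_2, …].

ranges = [0.7350, 0.8198, 2.7432, 2.0207, 1.3355]

beam 1: φ=-90°, α=75°
  dir = (cos 75°, sin 75°) = (0.2588, 0.9659); from cell (4,4)
  next x-line at t=0.9659, next y-line at t=0.7350; Δt_x=3.8637, Δt_y=1.0353
    y: enter (4,5) at t=0.7350 ← occupied
  → r_1 = 0.7350
beam 2: φ=-45°, α=120°
  dir = (cos 120°, sin 120°) = (-0.5000, 0.8660); from cell (4,4)
  next x-line at t=1.5000, next y-line at t=0.8198; Δt_x=2.0000, Δt_y=1.1547
    y: enter (4,5) at t=0.8198 ← occupied
  → r_2 = 0.8198
beam 3: φ=0°, α=165°
  dir = (cos 165°, sin 165°) = (-0.9659, 0.2588); from cell (4,4)
  next x-line at t=0.7765, next y-line at t=2.7432; Δt_x=1.0353, Δt_y=3.8637
    x: enter (3,4) at t=0.7765
    x: enter (2,4) at t=1.8117
    y: enter (2,5) at t=2.7432 ← occupied
  → r_3 = 2.7432
beam 4: φ=45°, α=210°
  dir = (cos 210°, sin 210°) = (-0.8660, -0.5000); from cell (4,4)
  next x-line at t=0.8660, next y-line at t=0.5800; Δt_x=1.1547, Δt_y=2.0000
    y: enter (4,3) at t=0.5800
    x: enter (3,3) at t=0.8660
    x: enter (2,3) at t=2.0207 ← occupied
  → r_4 = 2.0207
beam 5: φ=90°, α=255°
  dir = (cos 255°, sin 255°) = (-0.2588, -0.9659); from cell (4,4)
  next x-line at t=2.8978, next y-line at t=0.3002; Δt_x=3.8637, Δt_y=1.0353
    y: enter (4,3) at t=0.3002
    y: enter (4,2) at t=1.3355 ← occupied
  → r_5 = 1.3355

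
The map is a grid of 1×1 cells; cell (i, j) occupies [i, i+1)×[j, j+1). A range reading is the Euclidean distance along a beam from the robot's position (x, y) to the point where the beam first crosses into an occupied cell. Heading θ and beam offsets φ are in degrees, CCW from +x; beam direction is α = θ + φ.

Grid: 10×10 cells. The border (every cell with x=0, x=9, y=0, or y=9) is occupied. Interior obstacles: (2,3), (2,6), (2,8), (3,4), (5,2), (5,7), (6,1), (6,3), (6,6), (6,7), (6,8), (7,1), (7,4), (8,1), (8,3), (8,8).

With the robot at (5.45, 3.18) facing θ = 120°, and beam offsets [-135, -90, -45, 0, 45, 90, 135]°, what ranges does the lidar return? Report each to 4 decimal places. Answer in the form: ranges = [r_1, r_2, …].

ranges = [0.5694, 0.6351, 2.9195, 5.5657, 2.5364, 0.3600, 0.1863]

beam 1: φ=-135°, α=345°
  direction (0.9659, -0.2588); cell (5,3); t to first gridline: x 0.5694, y 0.6955 (then +1.0353 / +3.8637)
    (6,3) via x @ 0.5694  # hit
  → r_1 = 0.5694
beam 2: φ=-90°, α=30°
  direction (0.8660, 0.5000); cell (5,3); t to first gridline: x 0.6351, y 1.6400 (then +1.1547 / +2.0000)
    (6,3) via x @ 0.6351  # hit
  → r_2 = 0.6351
beam 3: φ=-45°, α=75°
  direction (0.2588, 0.9659); cell (5,3); t to first gridline: x 2.1250, y 0.8489 (then +3.8637 / +1.0353)
    (5,4) via y @ 0.8489
    (5,5) via y @ 1.8842
    (6,5) via x @ 2.1250
    (6,6) via y @ 2.9195  # hit
  → r_3 = 2.9195
beam 4: φ=0°, α=120°
  direction (-0.5000, 0.8660); cell (5,3); t to first gridline: x 0.9000, y 0.9469 (then +2.0000 / +1.1547)
    (4,3) via x @ 0.9000
    (4,4) via y @ 0.9469
    (4,5) via y @ 2.1016
    (3,5) via x @ 2.9000
    (3,6) via y @ 3.2563
    (3,7) via y @ 4.4110
    (2,7) via x @ 4.9000
    (2,8) via y @ 5.5657  # hit
  → r_4 = 5.5657
beam 5: φ=45°, α=165°
  direction (-0.9659, 0.2588); cell (5,3); t to first gridline: x 0.4659, y 3.1682 (then +1.0353 / +3.8637)
    (4,3) via x @ 0.4659
    (3,3) via x @ 1.5012
    (2,3) via x @ 2.5364  # hit
  → r_5 = 2.5364
beam 6: φ=90°, α=210°
  direction (-0.8660, -0.5000); cell (5,3); t to first gridline: x 0.5196, y 0.3600 (then +1.1547 / +2.0000)
    (5,2) via y @ 0.3600  # hit
  → r_6 = 0.3600
beam 7: φ=135°, α=255°
  direction (-0.2588, -0.9659); cell (5,3); t to first gridline: x 1.7387, y 0.1863 (then +3.8637 / +1.0353)
    (5,2) via y @ 0.1863  # hit
  → r_7 = 0.1863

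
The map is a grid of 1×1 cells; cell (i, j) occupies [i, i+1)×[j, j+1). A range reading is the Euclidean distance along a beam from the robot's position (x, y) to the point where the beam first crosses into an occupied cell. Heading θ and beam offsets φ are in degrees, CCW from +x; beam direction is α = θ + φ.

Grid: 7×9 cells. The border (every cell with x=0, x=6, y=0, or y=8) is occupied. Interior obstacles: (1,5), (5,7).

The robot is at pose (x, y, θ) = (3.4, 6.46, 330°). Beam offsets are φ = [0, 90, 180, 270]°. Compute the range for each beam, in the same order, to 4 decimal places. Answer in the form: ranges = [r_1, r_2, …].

ranges = [3.0022, 1.7782, 2.7713, 4.8000]

beam 1: φ=0°, α=330°
  dir = (cos 330°, sin 330°) = (0.8660, -0.5000); from cell (3,6)
  next x-line at t=0.6928, next y-line at t=0.9200; Δt_x=1.1547, Δt_y=2.0000
    x: enter (4,6) at t=0.6928
    y: enter (4,5) at t=0.9200
    x: enter (5,5) at t=1.8475
    y: enter (5,4) at t=2.9200
    x: enter (6,4) at t=3.0022 ← occupied
  → r_1 = 3.0022
beam 2: φ=90°, α=60°
  dir = (cos 60°, sin 60°) = (0.5000, 0.8660); from cell (3,6)
  next x-line at t=1.2000, next y-line at t=0.6235; Δt_x=2.0000, Δt_y=1.1547
    y: enter (3,7) at t=0.6235
    x: enter (4,7) at t=1.2000
    y: enter (4,8) at t=1.7782 ← occupied
  → r_2 = 1.7782
beam 3: φ=180°, α=150°
  dir = (cos 150°, sin 150°) = (-0.8660, 0.5000); from cell (3,6)
  next x-line at t=0.4619, next y-line at t=1.0800; Δt_x=1.1547, Δt_y=2.0000
    x: enter (2,6) at t=0.4619
    y: enter (2,7) at t=1.0800
    x: enter (1,7) at t=1.6166
    x: enter (0,7) at t=2.7713 ← occupied
  → r_3 = 2.7713
beam 4: φ=270°, α=240°
  dir = (cos 240°, sin 240°) = (-0.5000, -0.8660); from cell (3,6)
  next x-line at t=0.8000, next y-line at t=0.5312; Δt_x=2.0000, Δt_y=1.1547
    y: enter (3,5) at t=0.5312
    x: enter (2,5) at t=0.8000
    y: enter (2,4) at t=1.6859
    x: enter (1,4) at t=2.8000
    y: enter (1,3) at t=2.8406
    y: enter (1,2) at t=3.9953
    x: enter (0,2) at t=4.8000 ← occupied
  → r_4 = 4.8000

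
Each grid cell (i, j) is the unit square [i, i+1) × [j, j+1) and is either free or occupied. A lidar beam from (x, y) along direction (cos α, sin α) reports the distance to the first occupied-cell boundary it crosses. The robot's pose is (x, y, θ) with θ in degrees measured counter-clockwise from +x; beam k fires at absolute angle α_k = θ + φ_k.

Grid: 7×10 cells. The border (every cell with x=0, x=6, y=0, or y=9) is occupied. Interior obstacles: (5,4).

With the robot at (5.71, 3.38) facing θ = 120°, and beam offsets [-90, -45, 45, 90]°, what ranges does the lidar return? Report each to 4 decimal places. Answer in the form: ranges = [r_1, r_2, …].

beam 1: φ=-90°, α=30°
  cosα=0.8660 sinα=0.5000 | (5,3) | tMaxX 0.3349 tMaxY 1.2400 | tΔX 1.1547 tΔY 2.0000
    t=0.3349 [x] (6,3) — stop
  → r_1 = 0.3349
beam 2: φ=-45°, α=75°
  cosα=0.2588 sinα=0.9659 | (5,3) | tMaxX 1.1205 tMaxY 0.6419 | tΔX 3.8637 tΔY 1.0353
    t=0.6419 [y] (5,4) — stop
  → r_2 = 0.6419
beam 3: φ=45°, α=165°
  cosα=-0.9659 sinα=0.2588 | (5,3) | tMaxX 0.7350 tMaxY 2.3955 | tΔX 1.0353 tΔY 3.8637
    t=0.7350 [x] (4,3)
    t=1.7703 [x] (3,3)
    t=2.3955 [y] (3,4)
    t=2.8056 [x] (2,4)
    t=3.8409 [x] (1,4)
    t=4.8762 [x] (0,4) — stop
  → r_3 = 4.8762
beam 4: φ=90°, α=210°
  cosα=-0.8660 sinα=-0.5000 | (5,3) | tMaxX 0.8198 tMaxY 0.7600 | tΔX 1.1547 tΔY 2.0000
    t=0.7600 [y] (5,2)
    t=0.8198 [x] (4,2)
    t=1.9745 [x] (3,2)
    t=2.7600 [y] (3,1)
    t=3.1292 [x] (2,1)
    t=4.2839 [x] (1,1)
    t=4.7600 [y] (1,0) — stop
  → r_4 = 4.7600

ranges = [0.3349, 0.6419, 4.8762, 4.7600]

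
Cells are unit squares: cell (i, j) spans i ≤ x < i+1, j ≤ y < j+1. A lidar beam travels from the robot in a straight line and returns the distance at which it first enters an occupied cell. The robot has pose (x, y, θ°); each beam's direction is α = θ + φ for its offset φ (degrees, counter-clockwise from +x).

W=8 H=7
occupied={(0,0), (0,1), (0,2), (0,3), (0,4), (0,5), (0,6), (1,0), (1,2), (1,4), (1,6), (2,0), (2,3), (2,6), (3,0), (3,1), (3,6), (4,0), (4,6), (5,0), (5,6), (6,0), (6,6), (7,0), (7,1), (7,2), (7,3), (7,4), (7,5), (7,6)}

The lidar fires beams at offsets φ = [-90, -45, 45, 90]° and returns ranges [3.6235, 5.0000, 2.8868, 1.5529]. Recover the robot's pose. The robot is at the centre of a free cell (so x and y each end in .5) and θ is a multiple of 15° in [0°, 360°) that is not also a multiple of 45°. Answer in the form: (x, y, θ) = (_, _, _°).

(x, y, θ) = (5.5, 3.5, 255°)

Enumerate (i+0.5, j+0.5, θ) over the 26 free cells and 16 admissible headings. For each, cast all 4 beams and compare to the given ranges.
  (2.5, 4.5, 165°): beam 1 = 1.5529 ≠ 3.6235 ✗
  (5.5, 1.5, 345°): beam 1 = 0.5176 ≠ 3.6235 ✗
  (5.5, 2.5, 15°): beam 1 = 1.5529 ≠ 3.6235 ✗
  (6.5, 4.5, 30°): beam 1 = 1.0000 ≠ 3.6235 ✗
  (3.5, 3.5, 30°): beam 1 = 2.8868 ≠ 3.6235 ✗
  …
  (5.5, 3.5, 255°): r_1=3.6235, r_2=5.0000, r_3=2.8868, r_4=1.5529 — all match ✓
No second candidate reproduces the full scan.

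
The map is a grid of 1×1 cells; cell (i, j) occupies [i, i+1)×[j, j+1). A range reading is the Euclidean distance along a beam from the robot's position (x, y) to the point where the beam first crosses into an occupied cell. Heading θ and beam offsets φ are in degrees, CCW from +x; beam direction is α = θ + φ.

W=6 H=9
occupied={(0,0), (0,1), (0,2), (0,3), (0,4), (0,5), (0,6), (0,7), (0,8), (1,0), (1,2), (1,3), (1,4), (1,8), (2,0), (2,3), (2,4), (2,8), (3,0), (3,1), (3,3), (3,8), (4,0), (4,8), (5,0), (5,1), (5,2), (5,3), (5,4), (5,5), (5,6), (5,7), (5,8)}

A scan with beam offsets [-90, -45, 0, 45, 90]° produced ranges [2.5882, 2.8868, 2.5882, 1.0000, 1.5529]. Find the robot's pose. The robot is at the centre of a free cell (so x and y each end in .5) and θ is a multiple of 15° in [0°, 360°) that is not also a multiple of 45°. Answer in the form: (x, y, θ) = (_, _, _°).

Enumerate (i+0.5, j+0.5, θ) over the 21 free cells and 16 admissible headings. For each, cast all 5 beams and compare to the given ranges.
  (2.5, 1.5, 300°): beam 1 = 1.0000 ≠ 2.5882 ✗
  (1.5, 5.5, 120°): beam 1 = 4.0415 ≠ 2.5882 ✗
  (1.5, 1.5, 285°): beam 1 = 0.5176 ≠ 2.5882 ✗
  …
  (3.5, 5.5, 165°): r_1=2.5882, r_2=2.8868, r_3=2.5882, r_4=1.0000, r_5=1.5529 — all match ✓
No second candidate reproduces the full scan.

(x, y, θ) = (3.5, 5.5, 165°)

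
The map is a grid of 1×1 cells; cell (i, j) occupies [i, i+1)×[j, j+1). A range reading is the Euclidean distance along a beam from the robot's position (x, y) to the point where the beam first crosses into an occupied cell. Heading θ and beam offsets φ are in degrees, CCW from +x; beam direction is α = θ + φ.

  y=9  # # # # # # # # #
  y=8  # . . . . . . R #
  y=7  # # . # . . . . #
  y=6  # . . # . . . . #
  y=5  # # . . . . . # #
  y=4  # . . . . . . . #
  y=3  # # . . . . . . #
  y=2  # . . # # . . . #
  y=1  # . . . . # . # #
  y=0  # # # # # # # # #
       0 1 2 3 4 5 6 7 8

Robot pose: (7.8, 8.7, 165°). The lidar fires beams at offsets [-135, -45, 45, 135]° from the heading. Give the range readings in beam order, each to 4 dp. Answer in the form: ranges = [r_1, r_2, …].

ranges = [0.2309, 0.3464, 4.3879, 0.4000]

beam 1: φ=-135°, α=30°
  direction (0.8660, 0.5000); cell (7,8); t to first gridline: x 0.2309, y 0.6000 (then +1.1547 / +2.0000)
    (8,8) via x @ 0.2309  # hit
  → r_1 = 0.2309
beam 2: φ=-45°, α=120°
  direction (-0.5000, 0.8660); cell (7,8); t to first gridline: x 1.6000, y 0.3464 (then +2.0000 / +1.1547)
    (7,9) via y @ 0.3464  # hit
  → r_2 = 0.3464
beam 3: φ=45°, α=210°
  direction (-0.8660, -0.5000); cell (7,8); t to first gridline: x 0.9238, y 1.4000 (then +1.1547 / +2.0000)
    (6,8) via x @ 0.9238
    (6,7) via y @ 1.4000
    (5,7) via x @ 2.0785
    (4,7) via x @ 3.2332
    (4,6) via y @ 3.4000
    (3,6) via x @ 4.3879  # hit
  → r_3 = 4.3879
beam 4: φ=135°, α=300°
  direction (0.5000, -0.8660); cell (7,8); t to first gridline: x 0.4000, y 0.8083 (then +2.0000 / +1.1547)
    (8,8) via x @ 0.4000  # hit
  → r_4 = 0.4000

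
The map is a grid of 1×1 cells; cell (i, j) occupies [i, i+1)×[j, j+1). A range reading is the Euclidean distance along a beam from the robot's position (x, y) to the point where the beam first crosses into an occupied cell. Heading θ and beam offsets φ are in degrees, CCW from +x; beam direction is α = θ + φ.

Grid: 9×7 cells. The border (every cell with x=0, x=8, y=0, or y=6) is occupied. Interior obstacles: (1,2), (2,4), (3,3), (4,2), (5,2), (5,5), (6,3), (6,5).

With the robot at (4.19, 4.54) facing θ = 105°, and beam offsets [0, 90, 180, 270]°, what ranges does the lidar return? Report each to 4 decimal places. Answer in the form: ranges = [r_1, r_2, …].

ranges = [1.5115, 1.2320, 1.5943, 1.7773]

beam 1: φ=0°, α=105°
  cosα=-0.2588 sinα=0.9659 | (4,4) | tMaxX 0.7341 tMaxY 0.4762 | tΔX 3.8637 tΔY 1.0353
    t=0.4762 [y] (4,5)
    t=0.7341 [x] (3,5)
    t=1.5115 [y] (3,6) — stop
  → r_1 = 1.5115
beam 2: φ=90°, α=195°
  cosα=-0.9659 sinα=-0.2588 | (4,4) | tMaxX 0.1967 tMaxY 2.0864 | tΔX 1.0353 tΔY 3.8637
    t=0.1967 [x] (3,4)
    t=1.2320 [x] (2,4) — stop
  → r_2 = 1.2320
beam 3: φ=180°, α=285°
  cosα=0.2588 sinα=-0.9659 | (4,4) | tMaxX 3.1296 tMaxY 0.5590 | tΔX 3.8637 tΔY 1.0353
    t=0.5590 [y] (4,3)
    t=1.5943 [y] (4,2) — stop
  → r_3 = 1.5943
beam 4: φ=270°, α=15°
  cosα=0.9659 sinα=0.2588 | (4,4) | tMaxX 0.8386 tMaxY 1.7773 | tΔX 1.0353 tΔY 3.8637
    t=0.8386 [x] (5,4)
    t=1.7773 [y] (5,5) — stop
  → r_4 = 1.7773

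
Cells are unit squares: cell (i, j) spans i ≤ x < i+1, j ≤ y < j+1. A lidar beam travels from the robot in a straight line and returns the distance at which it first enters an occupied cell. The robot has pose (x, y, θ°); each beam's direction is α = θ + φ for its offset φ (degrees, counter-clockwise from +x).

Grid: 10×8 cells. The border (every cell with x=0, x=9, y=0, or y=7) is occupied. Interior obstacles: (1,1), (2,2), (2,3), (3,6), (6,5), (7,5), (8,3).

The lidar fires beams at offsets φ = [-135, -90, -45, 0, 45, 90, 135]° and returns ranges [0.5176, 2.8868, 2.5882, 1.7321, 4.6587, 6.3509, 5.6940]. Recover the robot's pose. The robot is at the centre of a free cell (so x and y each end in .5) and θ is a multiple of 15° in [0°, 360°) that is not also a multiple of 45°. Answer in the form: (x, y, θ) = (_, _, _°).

Candidates: 41 free-cell centres × 16 headings = 656 poses. Raycast each; keep the one whose scan matches to 4 dp.
  (7.5, 2.5, 240°): beam 1 = 2.5882 ≠ 0.5176 ✗
  (6.5, 1.5, 30°): beam 2 = 0.5774 ≠ 2.8868 ✗
  (5.5, 6.5, 345°): beam 1 = 5.1962 ≠ 0.5176 ✗
  …
  (3.5, 5.5, 240°): r_1=0.5176, r_2=2.8868, r_3=2.5882, r_4=1.7321, r_5=4.6587, r_6=6.3509, r_7=5.6940 — all match ✓
No second candidate reproduces the full scan.

(x, y, θ) = (3.5, 5.5, 240°)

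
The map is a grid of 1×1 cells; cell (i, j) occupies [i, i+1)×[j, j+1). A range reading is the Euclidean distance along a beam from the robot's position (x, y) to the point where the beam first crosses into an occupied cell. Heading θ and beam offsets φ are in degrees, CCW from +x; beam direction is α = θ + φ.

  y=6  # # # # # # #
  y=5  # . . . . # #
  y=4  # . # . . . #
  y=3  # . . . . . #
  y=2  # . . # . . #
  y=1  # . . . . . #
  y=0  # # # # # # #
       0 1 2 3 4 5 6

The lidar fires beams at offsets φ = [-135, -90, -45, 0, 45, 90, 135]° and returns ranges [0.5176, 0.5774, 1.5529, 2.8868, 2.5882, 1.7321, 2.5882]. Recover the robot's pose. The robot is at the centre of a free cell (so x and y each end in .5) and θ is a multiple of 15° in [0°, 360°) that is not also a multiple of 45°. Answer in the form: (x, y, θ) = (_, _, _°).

The pose lattice has 22·16 = 352 candidates. Test each by forward raycasting.
  (1.5, 3.5, 60°): beam 1 = 2.5882 ≠ 0.5176 ✗
  (2.5, 2.5, 15°): beam 1 = 1.7321 ≠ 0.5176 ✗
  (1.5, 3.5, 105°): beam 1 = 1.7321 ≠ 0.5176 ✗
  (1.5, 3.5, 30°): beam 1 = 1.9319 ≠ 0.5176 ✗
  …
  (5.5, 3.5, 120°): r_1=0.5176, r_2=0.5774, r_3=1.5529, r_4=2.8868, r_5=2.5882, r_6=1.7321, r_7=2.5882 — all match ✓
No second candidate reproduces the full scan.

(x, y, θ) = (5.5, 3.5, 120°)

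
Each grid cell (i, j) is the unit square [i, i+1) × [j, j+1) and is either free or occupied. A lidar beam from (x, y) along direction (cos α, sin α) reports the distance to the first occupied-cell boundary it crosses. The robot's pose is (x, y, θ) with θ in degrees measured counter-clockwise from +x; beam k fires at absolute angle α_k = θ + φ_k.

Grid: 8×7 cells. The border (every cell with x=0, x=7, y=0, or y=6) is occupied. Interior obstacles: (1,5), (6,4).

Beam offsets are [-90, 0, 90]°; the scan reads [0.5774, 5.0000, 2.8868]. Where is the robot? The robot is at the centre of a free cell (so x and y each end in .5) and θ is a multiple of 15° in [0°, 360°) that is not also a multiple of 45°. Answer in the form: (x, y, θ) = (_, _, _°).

(x, y, θ) = (6.5, 3.5, 150°)

Candidates: 28 free-cell centres × 16 headings = 448 poses. Raycast each; keep the one whose scan matches to 4 dp.
  (5.5, 4.5, 60°): beam 2 = 1.7321 ≠ 5.0000 ✗
  (4.5, 2.5, 30°): beam 1 = 1.7321 ≠ 0.5774 ✗
  (5.5, 1.5, 15°): beam 1 = 0.5176 ≠ 0.5774 ✗
  (6.5, 2.5, 210°): beam 1 = 4.0415 ≠ 0.5774 ✗
  …
  (6.5, 3.5, 150°): r_1=0.5774, r_2=5.0000, r_3=2.8868 — all match ✓
Unique over the lattice → pose = (6.5, 3.5, 150°).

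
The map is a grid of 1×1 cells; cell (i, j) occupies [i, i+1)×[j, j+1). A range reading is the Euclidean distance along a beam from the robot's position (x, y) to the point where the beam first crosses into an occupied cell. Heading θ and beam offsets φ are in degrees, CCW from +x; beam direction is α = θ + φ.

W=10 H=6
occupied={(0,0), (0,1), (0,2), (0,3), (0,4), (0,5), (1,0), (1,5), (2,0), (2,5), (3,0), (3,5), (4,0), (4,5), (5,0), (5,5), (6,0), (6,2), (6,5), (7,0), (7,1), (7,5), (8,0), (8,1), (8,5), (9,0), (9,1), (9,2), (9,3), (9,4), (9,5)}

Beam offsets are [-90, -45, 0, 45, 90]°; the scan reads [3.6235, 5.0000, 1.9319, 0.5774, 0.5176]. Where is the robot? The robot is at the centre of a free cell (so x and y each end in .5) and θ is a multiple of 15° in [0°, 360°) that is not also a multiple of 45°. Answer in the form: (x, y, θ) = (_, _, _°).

The pose lattice has 29·16 = 464 candidates. Test each by forward raycasting.
  (2.5, 1.5, 15°): beam 1 = 0.5176 ≠ 3.6235 ✗
  (7.5, 3.5, 195°): beam 1 = 1.5529 ≠ 3.6235 ✗
  (6.5, 4.5, 240°): beam 1 = 1.0000 ≠ 3.6235 ✗
  …
  (4.5, 4.5, 15°): r_1=3.6235, r_2=5.0000, r_3=1.9319, r_4=0.5774, r_5=0.5176 — all match ✓
No second candidate reproduces the full scan.

(x, y, θ) = (4.5, 4.5, 15°)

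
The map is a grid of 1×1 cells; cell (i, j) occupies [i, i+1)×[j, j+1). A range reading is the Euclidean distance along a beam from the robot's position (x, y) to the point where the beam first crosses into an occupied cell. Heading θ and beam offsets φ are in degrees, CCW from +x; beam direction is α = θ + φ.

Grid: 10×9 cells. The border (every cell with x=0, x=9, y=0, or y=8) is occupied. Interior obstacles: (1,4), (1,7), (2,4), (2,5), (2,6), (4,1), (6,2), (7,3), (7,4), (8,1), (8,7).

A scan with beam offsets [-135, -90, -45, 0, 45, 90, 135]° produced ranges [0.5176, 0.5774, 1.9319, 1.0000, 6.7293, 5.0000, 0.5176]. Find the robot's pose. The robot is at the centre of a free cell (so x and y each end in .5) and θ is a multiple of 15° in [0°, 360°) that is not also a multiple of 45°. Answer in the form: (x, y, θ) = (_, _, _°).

(x, y, θ) = (5.5, 1.5, 30°)

Candidates: 45 free-cell centres × 16 headings = 720 poses. Raycast each; keep the one whose scan matches to 4 dp.
  (8.5, 3.5, 150°): beam 2 = 1.0000 ≠ 0.5774 ✗
  (1.5, 2.5, 285°): beam 1 = 0.5774 ≠ 0.5176 ✗
  (8.5, 5.5, 165°): beam 1 = 0.5774 ≠ 0.5176 ✗
  (3.5, 7.5, 15°): beam 1 = 1.0000 ≠ 0.5176 ✗
  …
  (5.5, 1.5, 30°): r_1=0.5176, r_2=0.5774, r_3=1.9319, r_4=1.0000, r_5=6.7293, r_6=5.0000, r_7=0.5176 — all match ✓
Unique over the lattice → pose = (5.5, 1.5, 30°).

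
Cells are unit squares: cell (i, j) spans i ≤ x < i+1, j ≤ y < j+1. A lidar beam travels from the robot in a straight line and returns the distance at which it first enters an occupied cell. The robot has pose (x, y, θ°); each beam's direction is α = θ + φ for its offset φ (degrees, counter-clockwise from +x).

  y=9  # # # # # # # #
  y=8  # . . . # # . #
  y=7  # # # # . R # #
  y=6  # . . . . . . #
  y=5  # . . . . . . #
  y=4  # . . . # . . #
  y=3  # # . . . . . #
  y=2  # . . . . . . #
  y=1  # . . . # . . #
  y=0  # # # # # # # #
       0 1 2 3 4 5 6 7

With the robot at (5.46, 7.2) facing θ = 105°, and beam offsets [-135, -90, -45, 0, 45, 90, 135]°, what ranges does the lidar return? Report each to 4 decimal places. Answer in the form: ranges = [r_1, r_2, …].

beam 1: φ=-135°, α=330°
  dir = (cos 330°, sin 330°) = (0.8660, -0.5000); from cell (5,7)
  next x-line at t=0.6235, next y-line at t=0.4000; Δt_x=1.1547, Δt_y=2.0000
    y: enter (5,6) at t=0.4000
    x: enter (6,6) at t=0.6235
    x: enter (7,6) at t=1.7782 ← occupied
  → r_1 = 1.7782
beam 2: φ=-90°, α=15°
  dir = (cos 15°, sin 15°) = (0.9659, 0.2588); from cell (5,7)
  next x-line at t=0.5590, next y-line at t=3.0910; Δt_x=1.0353, Δt_y=3.8637
    x: enter (6,7) at t=0.5590 ← occupied
  → r_2 = 0.5590
beam 3: φ=-45°, α=60°
  dir = (cos 60°, sin 60°) = (0.5000, 0.8660); from cell (5,7)
  next x-line at t=1.0800, next y-line at t=0.9238; Δt_x=2.0000, Δt_y=1.1547
    y: enter (5,8) at t=0.9238 ← occupied
  → r_3 = 0.9238
beam 4: φ=0°, α=105°
  dir = (cos 105°, sin 105°) = (-0.2588, 0.9659); from cell (5,7)
  next x-line at t=1.7773, next y-line at t=0.8282; Δt_x=3.8637, Δt_y=1.0353
    y: enter (5,8) at t=0.8282 ← occupied
  → r_4 = 0.8282
beam 5: φ=45°, α=150°
  dir = (cos 150°, sin 150°) = (-0.8660, 0.5000); from cell (5,7)
  next x-line at t=0.5312, next y-line at t=1.6000; Δt_x=1.1547, Δt_y=2.0000
    x: enter (4,7) at t=0.5312
    y: enter (4,8) at t=1.6000 ← occupied
  → r_5 = 1.6000
beam 6: φ=90°, α=195°
  dir = (cos 195°, sin 195°) = (-0.9659, -0.2588); from cell (5,7)
  next x-line at t=0.4762, next y-line at t=0.7727; Δt_x=1.0353, Δt_y=3.8637
    x: enter (4,7) at t=0.4762
    y: enter (4,6) at t=0.7727
    x: enter (3,6) at t=1.5115
    x: enter (2,6) at t=2.5468
    x: enter (1,6) at t=3.5821
    x: enter (0,6) at t=4.6173 ← occupied
  → r_6 = 4.6173
beam 7: φ=135°, α=240°
  dir = (cos 240°, sin 240°) = (-0.5000, -0.8660); from cell (5,7)
  next x-line at t=0.9200, next y-line at t=0.2309; Δt_x=2.0000, Δt_y=1.1547
    y: enter (5,6) at t=0.2309
    x: enter (4,6) at t=0.9200
    y: enter (4,5) at t=1.3856
    y: enter (4,4) at t=2.5403 ← occupied
  → r_7 = 2.5403

ranges = [1.7782, 0.5590, 0.9238, 0.8282, 1.6000, 4.6173, 2.5403]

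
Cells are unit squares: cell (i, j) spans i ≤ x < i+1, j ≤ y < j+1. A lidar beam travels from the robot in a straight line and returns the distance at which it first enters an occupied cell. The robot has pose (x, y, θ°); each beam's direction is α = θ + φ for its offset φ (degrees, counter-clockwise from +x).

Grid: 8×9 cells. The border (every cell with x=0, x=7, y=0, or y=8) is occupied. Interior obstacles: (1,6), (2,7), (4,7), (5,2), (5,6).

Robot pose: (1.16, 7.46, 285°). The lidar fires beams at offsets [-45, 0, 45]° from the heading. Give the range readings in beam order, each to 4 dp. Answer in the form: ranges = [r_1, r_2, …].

ranges = [0.3200, 0.4762, 0.9200]

beam 1: φ=-45°, α=240°
  direction (-0.5000, -0.8660); cell (1,7); t to first gridline: x 0.3200, y 0.5312 (then +2.0000 / +1.1547)
    (0,7) via x @ 0.3200  # hit
  → r_1 = 0.3200
beam 2: φ=0°, α=285°
  direction (0.2588, -0.9659); cell (1,7); t to first gridline: x 3.2455, y 0.4762 (then +3.8637 / +1.0353)
    (1,6) via y @ 0.4762  # hit
  → r_2 = 0.4762
beam 3: φ=45°, α=330°
  direction (0.8660, -0.5000); cell (1,7); t to first gridline: x 0.9699, y 0.9200 (then +1.1547 / +2.0000)
    (1,6) via y @ 0.9200  # hit
  → r_3 = 0.9200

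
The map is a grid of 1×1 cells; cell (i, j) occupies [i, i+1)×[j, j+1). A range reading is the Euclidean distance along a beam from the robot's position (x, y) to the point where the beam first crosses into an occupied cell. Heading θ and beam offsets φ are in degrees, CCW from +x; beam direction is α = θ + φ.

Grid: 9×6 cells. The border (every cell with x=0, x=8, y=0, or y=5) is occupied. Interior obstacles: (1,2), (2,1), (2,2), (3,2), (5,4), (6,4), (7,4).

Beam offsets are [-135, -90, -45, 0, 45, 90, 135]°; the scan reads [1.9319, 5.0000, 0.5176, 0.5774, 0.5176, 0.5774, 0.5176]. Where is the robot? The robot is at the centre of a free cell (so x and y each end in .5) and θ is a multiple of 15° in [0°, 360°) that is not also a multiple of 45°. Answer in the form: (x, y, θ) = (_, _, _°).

(x, y, θ) = (3.5, 1.5, 120°)

Enumerate (i+0.5, j+0.5, θ) over the 21 free cells and 16 admissible headings. For each, cast all 7 beams and compare to the given ranges.
  (3.5, 3.5, 15°): beam 1 = 0.5774 ≠ 1.9319 ✗
  (5.5, 2.5, 285°): beam 1 = 5.0000 ≠ 1.9319 ✗
  (7.5, 1.5, 330°): beam 2 = 0.5774 ≠ 5.0000 ✗
  (3.5, 3.5, 105°): beam 1 = 5.0000 ≠ 1.9319 ✗
  …
  (3.5, 1.5, 120°): r_1=1.9319, r_2=5.0000, r_3=0.5176, r_4=0.5774, r_5=0.5176, r_6=0.5774, r_7=0.5176 — all match ✓
Unique over the lattice → pose = (3.5, 1.5, 120°).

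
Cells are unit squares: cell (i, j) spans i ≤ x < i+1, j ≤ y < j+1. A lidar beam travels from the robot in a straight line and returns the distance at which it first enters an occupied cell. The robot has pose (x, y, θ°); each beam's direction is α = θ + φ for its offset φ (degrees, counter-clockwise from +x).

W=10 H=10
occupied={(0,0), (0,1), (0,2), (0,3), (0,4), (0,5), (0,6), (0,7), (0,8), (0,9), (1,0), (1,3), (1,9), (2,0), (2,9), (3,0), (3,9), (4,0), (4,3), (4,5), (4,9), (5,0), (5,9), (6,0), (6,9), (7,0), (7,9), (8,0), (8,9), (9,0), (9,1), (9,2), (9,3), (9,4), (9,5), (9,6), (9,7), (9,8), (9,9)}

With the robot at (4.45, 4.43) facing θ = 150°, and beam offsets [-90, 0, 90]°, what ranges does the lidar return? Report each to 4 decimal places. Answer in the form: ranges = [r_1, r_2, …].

ranges = [0.6582, 3.9837, 0.4965]

beam 1: φ=-90°, α=60°
  dir = (cos 60°, sin 60°) = (0.5000, 0.8660); from cell (4,4)
  next x-line at t=1.1000, next y-line at t=0.6582; Δt_x=2.0000, Δt_y=1.1547
    y: enter (4,5) at t=0.6582 ← occupied
  → r_1 = 0.6582
beam 2: φ=0°, α=150°
  dir = (cos 150°, sin 150°) = (-0.8660, 0.5000); from cell (4,4)
  next x-line at t=0.5196, next y-line at t=1.1400; Δt_x=1.1547, Δt_y=2.0000
    x: enter (3,4) at t=0.5196
    y: enter (3,5) at t=1.1400
    x: enter (2,5) at t=1.6743
    x: enter (1,5) at t=2.8290
    y: enter (1,6) at t=3.1400
    x: enter (0,6) at t=3.9837 ← occupied
  → r_2 = 3.9837
beam 3: φ=90°, α=240°
  dir = (cos 240°, sin 240°) = (-0.5000, -0.8660); from cell (4,4)
  next x-line at t=0.9000, next y-line at t=0.4965; Δt_x=2.0000, Δt_y=1.1547
    y: enter (4,3) at t=0.4965 ← occupied
  → r_3 = 0.4965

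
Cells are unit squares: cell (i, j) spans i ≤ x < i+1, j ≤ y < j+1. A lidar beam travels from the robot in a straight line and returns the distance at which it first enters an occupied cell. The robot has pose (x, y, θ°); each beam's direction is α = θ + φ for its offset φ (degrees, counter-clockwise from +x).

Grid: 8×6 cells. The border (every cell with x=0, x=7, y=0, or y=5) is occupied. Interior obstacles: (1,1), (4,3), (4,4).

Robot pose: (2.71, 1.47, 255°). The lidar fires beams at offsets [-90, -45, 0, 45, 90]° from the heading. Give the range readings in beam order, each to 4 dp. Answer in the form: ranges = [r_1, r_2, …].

beam 1: φ=-90°, α=165°
  cosα=-0.9659 sinα=0.2588 | (2,1) | tMaxX 0.7350 tMaxY 2.0478 | tΔX 1.0353 tΔY 3.8637
    t=0.7350 [x] (1,1) — stop
  → r_1 = 0.7350
beam 2: φ=-45°, α=210°
  cosα=-0.8660 sinα=-0.5000 | (2,1) | tMaxX 0.8198 tMaxY 0.9400 | tΔX 1.1547 tΔY 2.0000
    t=0.8198 [x] (1,1) — stop
  → r_2 = 0.8198
beam 3: φ=0°, α=255°
  cosα=-0.2588 sinα=-0.9659 | (2,1) | tMaxX 2.7432 tMaxY 0.4866 | tΔX 3.8637 tΔY 1.0353
    t=0.4866 [y] (2,0) — stop
  → r_3 = 0.4866
beam 4: φ=45°, α=300°
  cosα=0.5000 sinα=-0.8660 | (2,1) | tMaxX 0.5800 tMaxY 0.5427 | tΔX 2.0000 tΔY 1.1547
    t=0.5427 [y] (2,0) — stop
  → r_4 = 0.5427
beam 5: φ=90°, α=345°
  cosα=0.9659 sinα=-0.2588 | (2,1) | tMaxX 0.3002 tMaxY 1.8159 | tΔX 1.0353 tΔY 3.8637
    t=0.3002 [x] (3,1)
    t=1.3355 [x] (4,1)
    t=1.8159 [y] (4,0) — stop
  → r_5 = 1.8159

ranges = [0.7350, 0.8198, 0.4866, 0.5427, 1.8159]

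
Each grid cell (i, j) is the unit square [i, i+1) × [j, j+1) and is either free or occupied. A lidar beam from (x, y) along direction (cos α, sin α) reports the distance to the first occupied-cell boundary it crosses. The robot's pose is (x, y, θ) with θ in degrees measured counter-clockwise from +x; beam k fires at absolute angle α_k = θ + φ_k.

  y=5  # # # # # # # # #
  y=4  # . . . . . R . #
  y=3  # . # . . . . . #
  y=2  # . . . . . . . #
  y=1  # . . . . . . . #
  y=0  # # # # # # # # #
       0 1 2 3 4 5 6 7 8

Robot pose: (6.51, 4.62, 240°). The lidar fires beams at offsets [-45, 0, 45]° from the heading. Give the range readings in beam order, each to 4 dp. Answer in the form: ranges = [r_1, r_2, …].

ranges = [3.6338, 4.1800, 3.7477]

beam 1: φ=-45°, α=195°
  d=(-0.9659,-0.2588)  start (6,4)  tX=0.5280 tY=2.3955  stride 1/|dx|=1.0353 1/|dy|=3.8637
    cross x-line → (5,4), t=0.5280
    cross x-line → (4,4), t=1.5633
    cross y-line → (4,3), t=2.3955
    cross x-line → (3,3), t=2.5985
    cross x-line → (2,3), t=3.6338 (wall)
  → r_1 = 3.6338
beam 2: φ=0°, α=240°
  d=(-0.5000,-0.8660)  start (6,4)  tX=1.0200 tY=0.7159  stride 1/|dx|=2.0000 1/|dy|=1.1547
    cross y-line → (6,3), t=0.7159
    cross x-line → (5,3), t=1.0200
    cross y-line → (5,2), t=1.8706
    cross x-line → (4,2), t=3.0200
    cross y-line → (4,1), t=3.0253
    cross y-line → (4,0), t=4.1800 (wall)
  → r_2 = 4.1800
beam 3: φ=45°, α=285°
  d=(0.2588,-0.9659)  start (6,4)  tX=1.8932 tY=0.6419  stride 1/|dx|=3.8637 1/|dy|=1.0353
    cross y-line → (6,3), t=0.6419
    cross y-line → (6,2), t=1.6771
    cross x-line → (7,2), t=1.8932
    cross y-line → (7,1), t=2.7124
    cross y-line → (7,0), t=3.7477 (wall)
  → r_3 = 3.7477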